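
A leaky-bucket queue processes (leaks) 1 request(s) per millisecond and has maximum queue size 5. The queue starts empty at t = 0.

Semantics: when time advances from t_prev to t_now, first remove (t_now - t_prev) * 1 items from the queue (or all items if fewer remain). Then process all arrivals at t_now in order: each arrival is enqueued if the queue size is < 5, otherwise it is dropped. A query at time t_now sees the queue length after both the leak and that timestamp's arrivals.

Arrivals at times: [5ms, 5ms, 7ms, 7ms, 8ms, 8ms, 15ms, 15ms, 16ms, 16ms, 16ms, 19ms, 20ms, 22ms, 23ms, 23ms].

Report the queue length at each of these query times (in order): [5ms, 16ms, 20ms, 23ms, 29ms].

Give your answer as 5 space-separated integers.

Answer: 2 4 2 2 0

Derivation:
Queue lengths at query times:
  query t=5ms: backlog = 2
  query t=16ms: backlog = 4
  query t=20ms: backlog = 2
  query t=23ms: backlog = 2
  query t=29ms: backlog = 0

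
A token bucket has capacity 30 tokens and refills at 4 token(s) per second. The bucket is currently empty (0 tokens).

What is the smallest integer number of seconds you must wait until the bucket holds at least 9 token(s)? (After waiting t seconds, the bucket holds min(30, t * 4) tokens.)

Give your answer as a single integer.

Answer: 3

Derivation:
Need t * 4 >= 9, so t >= 9/4.
Smallest integer t = ceil(9/4) = 3.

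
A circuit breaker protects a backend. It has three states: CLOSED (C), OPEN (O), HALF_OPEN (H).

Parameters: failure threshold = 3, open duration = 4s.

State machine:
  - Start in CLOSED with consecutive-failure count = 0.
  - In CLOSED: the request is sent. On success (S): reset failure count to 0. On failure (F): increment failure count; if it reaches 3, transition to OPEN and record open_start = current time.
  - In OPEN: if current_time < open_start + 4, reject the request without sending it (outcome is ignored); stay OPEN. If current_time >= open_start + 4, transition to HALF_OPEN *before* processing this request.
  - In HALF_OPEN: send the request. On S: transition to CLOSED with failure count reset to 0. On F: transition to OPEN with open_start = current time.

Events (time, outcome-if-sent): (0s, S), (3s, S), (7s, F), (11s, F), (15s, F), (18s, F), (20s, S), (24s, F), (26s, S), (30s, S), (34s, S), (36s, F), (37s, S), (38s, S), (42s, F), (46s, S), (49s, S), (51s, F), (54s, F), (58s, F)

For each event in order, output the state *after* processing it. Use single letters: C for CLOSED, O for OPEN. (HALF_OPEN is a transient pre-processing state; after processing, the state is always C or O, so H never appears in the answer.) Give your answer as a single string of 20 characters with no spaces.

Answer: CCCCOOCCCCCCCCCCCCCO

Derivation:
State after each event:
  event#1 t=0s outcome=S: state=CLOSED
  event#2 t=3s outcome=S: state=CLOSED
  event#3 t=7s outcome=F: state=CLOSED
  event#4 t=11s outcome=F: state=CLOSED
  event#5 t=15s outcome=F: state=OPEN
  event#6 t=18s outcome=F: state=OPEN
  event#7 t=20s outcome=S: state=CLOSED
  event#8 t=24s outcome=F: state=CLOSED
  event#9 t=26s outcome=S: state=CLOSED
  event#10 t=30s outcome=S: state=CLOSED
  event#11 t=34s outcome=S: state=CLOSED
  event#12 t=36s outcome=F: state=CLOSED
  event#13 t=37s outcome=S: state=CLOSED
  event#14 t=38s outcome=S: state=CLOSED
  event#15 t=42s outcome=F: state=CLOSED
  event#16 t=46s outcome=S: state=CLOSED
  event#17 t=49s outcome=S: state=CLOSED
  event#18 t=51s outcome=F: state=CLOSED
  event#19 t=54s outcome=F: state=CLOSED
  event#20 t=58s outcome=F: state=OPEN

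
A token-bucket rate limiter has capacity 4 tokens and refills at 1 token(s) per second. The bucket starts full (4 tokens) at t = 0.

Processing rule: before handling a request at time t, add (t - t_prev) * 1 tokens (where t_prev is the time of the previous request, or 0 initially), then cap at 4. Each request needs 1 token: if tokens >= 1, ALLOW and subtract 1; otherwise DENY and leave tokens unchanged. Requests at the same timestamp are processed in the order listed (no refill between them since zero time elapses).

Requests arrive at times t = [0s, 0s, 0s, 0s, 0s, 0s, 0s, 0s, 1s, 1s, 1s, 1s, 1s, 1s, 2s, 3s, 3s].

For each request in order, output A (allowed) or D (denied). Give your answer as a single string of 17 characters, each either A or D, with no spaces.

Answer: AAAADDDDADDDDDAAD

Derivation:
Simulating step by step:
  req#1 t=0s: ALLOW
  req#2 t=0s: ALLOW
  req#3 t=0s: ALLOW
  req#4 t=0s: ALLOW
  req#5 t=0s: DENY
  req#6 t=0s: DENY
  req#7 t=0s: DENY
  req#8 t=0s: DENY
  req#9 t=1s: ALLOW
  req#10 t=1s: DENY
  req#11 t=1s: DENY
  req#12 t=1s: DENY
  req#13 t=1s: DENY
  req#14 t=1s: DENY
  req#15 t=2s: ALLOW
  req#16 t=3s: ALLOW
  req#17 t=3s: DENY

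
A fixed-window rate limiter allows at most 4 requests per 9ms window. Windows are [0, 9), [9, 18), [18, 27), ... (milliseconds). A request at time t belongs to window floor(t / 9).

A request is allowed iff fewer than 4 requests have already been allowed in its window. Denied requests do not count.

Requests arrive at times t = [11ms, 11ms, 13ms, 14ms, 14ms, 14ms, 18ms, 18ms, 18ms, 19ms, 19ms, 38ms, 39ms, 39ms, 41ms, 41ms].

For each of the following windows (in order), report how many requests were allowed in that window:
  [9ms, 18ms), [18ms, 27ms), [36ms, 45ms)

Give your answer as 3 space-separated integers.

Processing requests:
  req#1 t=11ms (window 1): ALLOW
  req#2 t=11ms (window 1): ALLOW
  req#3 t=13ms (window 1): ALLOW
  req#4 t=14ms (window 1): ALLOW
  req#5 t=14ms (window 1): DENY
  req#6 t=14ms (window 1): DENY
  req#7 t=18ms (window 2): ALLOW
  req#8 t=18ms (window 2): ALLOW
  req#9 t=18ms (window 2): ALLOW
  req#10 t=19ms (window 2): ALLOW
  req#11 t=19ms (window 2): DENY
  req#12 t=38ms (window 4): ALLOW
  req#13 t=39ms (window 4): ALLOW
  req#14 t=39ms (window 4): ALLOW
  req#15 t=41ms (window 4): ALLOW
  req#16 t=41ms (window 4): DENY

Allowed counts by window: 4 4 4

Answer: 4 4 4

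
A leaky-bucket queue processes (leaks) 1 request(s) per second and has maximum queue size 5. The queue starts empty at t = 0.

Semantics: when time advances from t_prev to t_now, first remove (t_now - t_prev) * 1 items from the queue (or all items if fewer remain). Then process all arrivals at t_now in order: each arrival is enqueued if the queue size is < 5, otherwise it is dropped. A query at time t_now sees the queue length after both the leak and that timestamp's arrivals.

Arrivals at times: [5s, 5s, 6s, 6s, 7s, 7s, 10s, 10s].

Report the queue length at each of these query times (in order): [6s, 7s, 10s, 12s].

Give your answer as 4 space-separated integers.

Answer: 3 4 3 1

Derivation:
Queue lengths at query times:
  query t=6s: backlog = 3
  query t=7s: backlog = 4
  query t=10s: backlog = 3
  query t=12s: backlog = 1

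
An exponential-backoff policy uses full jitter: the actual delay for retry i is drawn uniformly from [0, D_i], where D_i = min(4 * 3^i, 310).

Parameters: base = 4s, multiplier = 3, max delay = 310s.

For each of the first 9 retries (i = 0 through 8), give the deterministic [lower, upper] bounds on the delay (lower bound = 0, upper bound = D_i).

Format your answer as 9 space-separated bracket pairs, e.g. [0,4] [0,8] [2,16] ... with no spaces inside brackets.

Answer: [0,4] [0,12] [0,36] [0,108] [0,310] [0,310] [0,310] [0,310] [0,310]

Derivation:
Computing bounds per retry:
  i=0: D_i=min(4*3^0,310)=4, bounds=[0,4]
  i=1: D_i=min(4*3^1,310)=12, bounds=[0,12]
  i=2: D_i=min(4*3^2,310)=36, bounds=[0,36]
  i=3: D_i=min(4*3^3,310)=108, bounds=[0,108]
  i=4: D_i=min(4*3^4,310)=310, bounds=[0,310]
  i=5: D_i=min(4*3^5,310)=310, bounds=[0,310]
  i=6: D_i=min(4*3^6,310)=310, bounds=[0,310]
  i=7: D_i=min(4*3^7,310)=310, bounds=[0,310]
  i=8: D_i=min(4*3^8,310)=310, bounds=[0,310]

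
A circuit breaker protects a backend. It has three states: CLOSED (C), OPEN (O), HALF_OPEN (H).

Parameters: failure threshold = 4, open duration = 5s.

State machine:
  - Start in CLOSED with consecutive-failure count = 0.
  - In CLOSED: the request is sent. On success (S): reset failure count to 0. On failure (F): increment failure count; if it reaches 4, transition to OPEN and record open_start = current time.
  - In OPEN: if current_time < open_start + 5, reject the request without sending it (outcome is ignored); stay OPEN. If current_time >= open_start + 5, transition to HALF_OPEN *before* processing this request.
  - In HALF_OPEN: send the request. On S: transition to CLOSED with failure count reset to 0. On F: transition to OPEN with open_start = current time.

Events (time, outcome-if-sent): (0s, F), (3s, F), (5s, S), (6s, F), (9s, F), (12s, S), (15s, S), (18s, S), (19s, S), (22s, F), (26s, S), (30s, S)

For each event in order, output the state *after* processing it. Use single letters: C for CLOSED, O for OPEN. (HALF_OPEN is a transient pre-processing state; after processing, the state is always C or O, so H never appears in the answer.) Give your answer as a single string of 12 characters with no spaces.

Answer: CCCCCCCCCCCC

Derivation:
State after each event:
  event#1 t=0s outcome=F: state=CLOSED
  event#2 t=3s outcome=F: state=CLOSED
  event#3 t=5s outcome=S: state=CLOSED
  event#4 t=6s outcome=F: state=CLOSED
  event#5 t=9s outcome=F: state=CLOSED
  event#6 t=12s outcome=S: state=CLOSED
  event#7 t=15s outcome=S: state=CLOSED
  event#8 t=18s outcome=S: state=CLOSED
  event#9 t=19s outcome=S: state=CLOSED
  event#10 t=22s outcome=F: state=CLOSED
  event#11 t=26s outcome=S: state=CLOSED
  event#12 t=30s outcome=S: state=CLOSED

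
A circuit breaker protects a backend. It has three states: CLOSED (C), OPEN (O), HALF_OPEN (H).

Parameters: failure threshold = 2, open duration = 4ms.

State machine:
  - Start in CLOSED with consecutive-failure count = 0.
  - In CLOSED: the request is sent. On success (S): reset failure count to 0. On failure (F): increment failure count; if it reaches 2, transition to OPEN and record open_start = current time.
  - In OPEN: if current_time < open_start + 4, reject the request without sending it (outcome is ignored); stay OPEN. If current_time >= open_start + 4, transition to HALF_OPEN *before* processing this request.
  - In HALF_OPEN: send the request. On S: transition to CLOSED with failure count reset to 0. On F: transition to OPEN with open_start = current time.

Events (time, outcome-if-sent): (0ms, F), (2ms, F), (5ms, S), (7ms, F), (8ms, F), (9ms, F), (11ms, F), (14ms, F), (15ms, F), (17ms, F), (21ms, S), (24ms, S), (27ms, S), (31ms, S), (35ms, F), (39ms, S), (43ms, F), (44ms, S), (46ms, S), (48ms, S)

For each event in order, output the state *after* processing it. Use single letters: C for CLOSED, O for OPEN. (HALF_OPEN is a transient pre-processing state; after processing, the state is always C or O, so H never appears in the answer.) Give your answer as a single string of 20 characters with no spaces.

State after each event:
  event#1 t=0ms outcome=F: state=CLOSED
  event#2 t=2ms outcome=F: state=OPEN
  event#3 t=5ms outcome=S: state=OPEN
  event#4 t=7ms outcome=F: state=OPEN
  event#5 t=8ms outcome=F: state=OPEN
  event#6 t=9ms outcome=F: state=OPEN
  event#7 t=11ms outcome=F: state=OPEN
  event#8 t=14ms outcome=F: state=OPEN
  event#9 t=15ms outcome=F: state=OPEN
  event#10 t=17ms outcome=F: state=OPEN
  event#11 t=21ms outcome=S: state=CLOSED
  event#12 t=24ms outcome=S: state=CLOSED
  event#13 t=27ms outcome=S: state=CLOSED
  event#14 t=31ms outcome=S: state=CLOSED
  event#15 t=35ms outcome=F: state=CLOSED
  event#16 t=39ms outcome=S: state=CLOSED
  event#17 t=43ms outcome=F: state=CLOSED
  event#18 t=44ms outcome=S: state=CLOSED
  event#19 t=46ms outcome=S: state=CLOSED
  event#20 t=48ms outcome=S: state=CLOSED

Answer: COOOOOOOOOCCCCCCCCCC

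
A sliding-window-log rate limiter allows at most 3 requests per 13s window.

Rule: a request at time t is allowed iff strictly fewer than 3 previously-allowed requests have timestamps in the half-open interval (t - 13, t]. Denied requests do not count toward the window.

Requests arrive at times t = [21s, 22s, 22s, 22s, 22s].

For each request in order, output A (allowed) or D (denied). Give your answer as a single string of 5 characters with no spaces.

Tracking allowed requests in the window:
  req#1 t=21s: ALLOW
  req#2 t=22s: ALLOW
  req#3 t=22s: ALLOW
  req#4 t=22s: DENY
  req#5 t=22s: DENY

Answer: AAADD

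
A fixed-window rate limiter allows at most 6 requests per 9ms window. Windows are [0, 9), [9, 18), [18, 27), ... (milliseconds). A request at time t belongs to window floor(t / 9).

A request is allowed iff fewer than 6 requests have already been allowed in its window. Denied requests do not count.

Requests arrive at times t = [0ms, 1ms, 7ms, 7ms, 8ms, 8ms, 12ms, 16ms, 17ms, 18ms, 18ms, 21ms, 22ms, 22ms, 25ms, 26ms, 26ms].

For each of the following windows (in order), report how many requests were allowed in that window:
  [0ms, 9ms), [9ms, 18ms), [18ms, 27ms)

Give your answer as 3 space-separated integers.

Answer: 6 3 6

Derivation:
Processing requests:
  req#1 t=0ms (window 0): ALLOW
  req#2 t=1ms (window 0): ALLOW
  req#3 t=7ms (window 0): ALLOW
  req#4 t=7ms (window 0): ALLOW
  req#5 t=8ms (window 0): ALLOW
  req#6 t=8ms (window 0): ALLOW
  req#7 t=12ms (window 1): ALLOW
  req#8 t=16ms (window 1): ALLOW
  req#9 t=17ms (window 1): ALLOW
  req#10 t=18ms (window 2): ALLOW
  req#11 t=18ms (window 2): ALLOW
  req#12 t=21ms (window 2): ALLOW
  req#13 t=22ms (window 2): ALLOW
  req#14 t=22ms (window 2): ALLOW
  req#15 t=25ms (window 2): ALLOW
  req#16 t=26ms (window 2): DENY
  req#17 t=26ms (window 2): DENY

Allowed counts by window: 6 3 6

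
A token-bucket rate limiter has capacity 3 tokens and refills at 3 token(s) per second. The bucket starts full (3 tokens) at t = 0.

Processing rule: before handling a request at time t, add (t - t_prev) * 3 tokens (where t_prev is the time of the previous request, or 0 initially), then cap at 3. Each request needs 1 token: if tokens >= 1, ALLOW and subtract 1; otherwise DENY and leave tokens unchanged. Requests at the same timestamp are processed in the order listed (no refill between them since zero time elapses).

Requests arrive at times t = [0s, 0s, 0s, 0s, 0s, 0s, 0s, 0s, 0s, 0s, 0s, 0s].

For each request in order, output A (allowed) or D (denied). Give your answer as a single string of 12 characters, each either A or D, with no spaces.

Simulating step by step:
  req#1 t=0s: ALLOW
  req#2 t=0s: ALLOW
  req#3 t=0s: ALLOW
  req#4 t=0s: DENY
  req#5 t=0s: DENY
  req#6 t=0s: DENY
  req#7 t=0s: DENY
  req#8 t=0s: DENY
  req#9 t=0s: DENY
  req#10 t=0s: DENY
  req#11 t=0s: DENY
  req#12 t=0s: DENY

Answer: AAADDDDDDDDD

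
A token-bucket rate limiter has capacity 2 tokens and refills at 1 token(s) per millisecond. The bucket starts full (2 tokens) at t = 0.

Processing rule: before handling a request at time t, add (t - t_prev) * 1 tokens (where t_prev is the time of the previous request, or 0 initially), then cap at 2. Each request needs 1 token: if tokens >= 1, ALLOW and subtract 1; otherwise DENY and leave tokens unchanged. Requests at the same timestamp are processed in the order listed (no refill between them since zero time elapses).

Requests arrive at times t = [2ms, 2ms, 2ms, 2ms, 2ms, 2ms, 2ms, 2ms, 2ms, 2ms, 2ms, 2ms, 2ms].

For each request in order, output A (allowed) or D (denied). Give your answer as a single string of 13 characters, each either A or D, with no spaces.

Simulating step by step:
  req#1 t=2ms: ALLOW
  req#2 t=2ms: ALLOW
  req#3 t=2ms: DENY
  req#4 t=2ms: DENY
  req#5 t=2ms: DENY
  req#6 t=2ms: DENY
  req#7 t=2ms: DENY
  req#8 t=2ms: DENY
  req#9 t=2ms: DENY
  req#10 t=2ms: DENY
  req#11 t=2ms: DENY
  req#12 t=2ms: DENY
  req#13 t=2ms: DENY

Answer: AADDDDDDDDDDD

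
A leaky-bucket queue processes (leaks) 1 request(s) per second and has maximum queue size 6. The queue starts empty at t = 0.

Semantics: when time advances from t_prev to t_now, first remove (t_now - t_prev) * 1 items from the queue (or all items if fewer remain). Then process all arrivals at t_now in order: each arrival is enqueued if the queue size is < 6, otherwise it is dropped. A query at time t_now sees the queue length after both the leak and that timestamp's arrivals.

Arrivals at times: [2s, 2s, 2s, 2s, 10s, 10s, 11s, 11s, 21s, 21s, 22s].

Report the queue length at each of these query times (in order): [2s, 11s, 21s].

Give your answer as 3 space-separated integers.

Queue lengths at query times:
  query t=2s: backlog = 4
  query t=11s: backlog = 3
  query t=21s: backlog = 2

Answer: 4 3 2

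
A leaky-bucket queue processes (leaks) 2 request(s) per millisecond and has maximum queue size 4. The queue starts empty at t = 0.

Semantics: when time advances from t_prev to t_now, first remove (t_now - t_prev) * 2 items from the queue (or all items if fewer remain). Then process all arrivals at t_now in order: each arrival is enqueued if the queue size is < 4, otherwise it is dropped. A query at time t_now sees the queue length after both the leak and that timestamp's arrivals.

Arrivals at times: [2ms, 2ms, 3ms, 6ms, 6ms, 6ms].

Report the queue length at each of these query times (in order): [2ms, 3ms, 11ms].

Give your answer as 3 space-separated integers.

Queue lengths at query times:
  query t=2ms: backlog = 2
  query t=3ms: backlog = 1
  query t=11ms: backlog = 0

Answer: 2 1 0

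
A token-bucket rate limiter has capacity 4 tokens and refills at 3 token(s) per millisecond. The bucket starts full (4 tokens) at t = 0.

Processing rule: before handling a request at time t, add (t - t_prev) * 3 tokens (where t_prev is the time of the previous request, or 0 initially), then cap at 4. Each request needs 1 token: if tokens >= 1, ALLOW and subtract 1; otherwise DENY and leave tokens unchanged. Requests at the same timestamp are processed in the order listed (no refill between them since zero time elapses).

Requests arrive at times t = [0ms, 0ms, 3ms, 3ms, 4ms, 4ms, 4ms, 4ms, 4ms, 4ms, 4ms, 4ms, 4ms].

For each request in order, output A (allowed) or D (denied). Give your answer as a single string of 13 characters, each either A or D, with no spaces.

Answer: AAAAAAAADDDDD

Derivation:
Simulating step by step:
  req#1 t=0ms: ALLOW
  req#2 t=0ms: ALLOW
  req#3 t=3ms: ALLOW
  req#4 t=3ms: ALLOW
  req#5 t=4ms: ALLOW
  req#6 t=4ms: ALLOW
  req#7 t=4ms: ALLOW
  req#8 t=4ms: ALLOW
  req#9 t=4ms: DENY
  req#10 t=4ms: DENY
  req#11 t=4ms: DENY
  req#12 t=4ms: DENY
  req#13 t=4ms: DENY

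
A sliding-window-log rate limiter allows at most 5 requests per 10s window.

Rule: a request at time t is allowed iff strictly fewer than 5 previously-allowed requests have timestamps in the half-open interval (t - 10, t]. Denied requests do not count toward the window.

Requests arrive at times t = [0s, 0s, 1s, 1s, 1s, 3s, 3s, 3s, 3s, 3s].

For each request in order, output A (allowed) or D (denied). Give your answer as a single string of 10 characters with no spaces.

Answer: AAAAADDDDD

Derivation:
Tracking allowed requests in the window:
  req#1 t=0s: ALLOW
  req#2 t=0s: ALLOW
  req#3 t=1s: ALLOW
  req#4 t=1s: ALLOW
  req#5 t=1s: ALLOW
  req#6 t=3s: DENY
  req#7 t=3s: DENY
  req#8 t=3s: DENY
  req#9 t=3s: DENY
  req#10 t=3s: DENY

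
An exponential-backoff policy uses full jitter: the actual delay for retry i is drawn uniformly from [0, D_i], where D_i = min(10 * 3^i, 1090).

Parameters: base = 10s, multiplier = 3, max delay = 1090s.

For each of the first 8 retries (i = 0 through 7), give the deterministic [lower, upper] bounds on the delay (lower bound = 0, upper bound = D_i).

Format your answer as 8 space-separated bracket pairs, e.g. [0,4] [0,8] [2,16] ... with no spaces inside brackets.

Computing bounds per retry:
  i=0: D_i=min(10*3^0,1090)=10, bounds=[0,10]
  i=1: D_i=min(10*3^1,1090)=30, bounds=[0,30]
  i=2: D_i=min(10*3^2,1090)=90, bounds=[0,90]
  i=3: D_i=min(10*3^3,1090)=270, bounds=[0,270]
  i=4: D_i=min(10*3^4,1090)=810, bounds=[0,810]
  i=5: D_i=min(10*3^5,1090)=1090, bounds=[0,1090]
  i=6: D_i=min(10*3^6,1090)=1090, bounds=[0,1090]
  i=7: D_i=min(10*3^7,1090)=1090, bounds=[0,1090]

Answer: [0,10] [0,30] [0,90] [0,270] [0,810] [0,1090] [0,1090] [0,1090]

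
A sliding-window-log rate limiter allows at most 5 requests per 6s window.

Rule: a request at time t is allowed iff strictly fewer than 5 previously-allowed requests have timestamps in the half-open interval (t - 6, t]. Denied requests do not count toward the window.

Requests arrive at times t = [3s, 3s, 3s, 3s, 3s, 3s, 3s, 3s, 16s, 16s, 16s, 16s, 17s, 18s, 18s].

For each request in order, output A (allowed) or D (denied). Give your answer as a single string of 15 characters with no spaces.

Answer: AAAAADDDAAAAADD

Derivation:
Tracking allowed requests in the window:
  req#1 t=3s: ALLOW
  req#2 t=3s: ALLOW
  req#3 t=3s: ALLOW
  req#4 t=3s: ALLOW
  req#5 t=3s: ALLOW
  req#6 t=3s: DENY
  req#7 t=3s: DENY
  req#8 t=3s: DENY
  req#9 t=16s: ALLOW
  req#10 t=16s: ALLOW
  req#11 t=16s: ALLOW
  req#12 t=16s: ALLOW
  req#13 t=17s: ALLOW
  req#14 t=18s: DENY
  req#15 t=18s: DENY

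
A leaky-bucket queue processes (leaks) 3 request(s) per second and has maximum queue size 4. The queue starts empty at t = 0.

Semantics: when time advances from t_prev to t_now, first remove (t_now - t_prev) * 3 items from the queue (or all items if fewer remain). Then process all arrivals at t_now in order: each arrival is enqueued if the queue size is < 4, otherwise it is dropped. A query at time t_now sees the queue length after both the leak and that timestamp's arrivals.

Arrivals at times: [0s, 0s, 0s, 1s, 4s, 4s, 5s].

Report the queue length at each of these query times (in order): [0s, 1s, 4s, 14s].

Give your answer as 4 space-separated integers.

Answer: 3 1 2 0

Derivation:
Queue lengths at query times:
  query t=0s: backlog = 3
  query t=1s: backlog = 1
  query t=4s: backlog = 2
  query t=14s: backlog = 0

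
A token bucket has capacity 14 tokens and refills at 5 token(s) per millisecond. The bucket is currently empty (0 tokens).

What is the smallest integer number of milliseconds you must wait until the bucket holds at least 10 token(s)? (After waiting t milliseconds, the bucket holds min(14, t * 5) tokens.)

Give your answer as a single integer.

Answer: 2

Derivation:
Need t * 5 >= 10, so t >= 10/5.
Smallest integer t = ceil(10/5) = 2.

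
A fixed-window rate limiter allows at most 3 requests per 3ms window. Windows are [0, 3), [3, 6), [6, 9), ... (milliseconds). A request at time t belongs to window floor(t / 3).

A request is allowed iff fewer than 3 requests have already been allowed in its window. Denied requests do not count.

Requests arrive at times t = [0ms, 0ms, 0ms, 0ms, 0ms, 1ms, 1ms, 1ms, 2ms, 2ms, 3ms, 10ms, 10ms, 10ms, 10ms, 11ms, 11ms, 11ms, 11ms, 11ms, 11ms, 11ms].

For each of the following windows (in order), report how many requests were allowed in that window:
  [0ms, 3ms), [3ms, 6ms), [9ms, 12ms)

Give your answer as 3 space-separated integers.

Answer: 3 1 3

Derivation:
Processing requests:
  req#1 t=0ms (window 0): ALLOW
  req#2 t=0ms (window 0): ALLOW
  req#3 t=0ms (window 0): ALLOW
  req#4 t=0ms (window 0): DENY
  req#5 t=0ms (window 0): DENY
  req#6 t=1ms (window 0): DENY
  req#7 t=1ms (window 0): DENY
  req#8 t=1ms (window 0): DENY
  req#9 t=2ms (window 0): DENY
  req#10 t=2ms (window 0): DENY
  req#11 t=3ms (window 1): ALLOW
  req#12 t=10ms (window 3): ALLOW
  req#13 t=10ms (window 3): ALLOW
  req#14 t=10ms (window 3): ALLOW
  req#15 t=10ms (window 3): DENY
  req#16 t=11ms (window 3): DENY
  req#17 t=11ms (window 3): DENY
  req#18 t=11ms (window 3): DENY
  req#19 t=11ms (window 3): DENY
  req#20 t=11ms (window 3): DENY
  req#21 t=11ms (window 3): DENY
  req#22 t=11ms (window 3): DENY

Allowed counts by window: 3 1 3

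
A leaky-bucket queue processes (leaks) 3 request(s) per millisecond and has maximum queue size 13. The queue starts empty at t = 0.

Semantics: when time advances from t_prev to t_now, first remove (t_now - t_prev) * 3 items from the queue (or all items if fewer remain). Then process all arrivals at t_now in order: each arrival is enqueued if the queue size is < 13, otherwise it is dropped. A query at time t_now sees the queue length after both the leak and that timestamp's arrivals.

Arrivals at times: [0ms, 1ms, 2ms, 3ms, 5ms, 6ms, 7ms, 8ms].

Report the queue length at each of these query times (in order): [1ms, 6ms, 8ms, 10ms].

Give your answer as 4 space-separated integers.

Queue lengths at query times:
  query t=1ms: backlog = 1
  query t=6ms: backlog = 1
  query t=8ms: backlog = 1
  query t=10ms: backlog = 0

Answer: 1 1 1 0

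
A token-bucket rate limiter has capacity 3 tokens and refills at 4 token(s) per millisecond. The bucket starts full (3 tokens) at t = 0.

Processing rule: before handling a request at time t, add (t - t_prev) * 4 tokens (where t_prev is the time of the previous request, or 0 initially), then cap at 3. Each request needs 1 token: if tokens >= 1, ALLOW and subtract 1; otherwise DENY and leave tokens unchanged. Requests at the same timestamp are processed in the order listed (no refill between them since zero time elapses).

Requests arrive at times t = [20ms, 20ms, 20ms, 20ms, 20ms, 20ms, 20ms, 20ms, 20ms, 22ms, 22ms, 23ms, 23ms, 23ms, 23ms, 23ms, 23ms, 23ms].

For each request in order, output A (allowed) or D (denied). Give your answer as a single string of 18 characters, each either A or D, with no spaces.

Answer: AAADDDDDDAAAAADDDD

Derivation:
Simulating step by step:
  req#1 t=20ms: ALLOW
  req#2 t=20ms: ALLOW
  req#3 t=20ms: ALLOW
  req#4 t=20ms: DENY
  req#5 t=20ms: DENY
  req#6 t=20ms: DENY
  req#7 t=20ms: DENY
  req#8 t=20ms: DENY
  req#9 t=20ms: DENY
  req#10 t=22ms: ALLOW
  req#11 t=22ms: ALLOW
  req#12 t=23ms: ALLOW
  req#13 t=23ms: ALLOW
  req#14 t=23ms: ALLOW
  req#15 t=23ms: DENY
  req#16 t=23ms: DENY
  req#17 t=23ms: DENY
  req#18 t=23ms: DENY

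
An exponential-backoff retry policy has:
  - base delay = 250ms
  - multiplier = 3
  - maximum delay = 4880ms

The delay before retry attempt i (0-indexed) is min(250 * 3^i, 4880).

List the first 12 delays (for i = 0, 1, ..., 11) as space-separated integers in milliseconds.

Computing each delay:
  i=0: min(250*3^0, 4880) = 250
  i=1: min(250*3^1, 4880) = 750
  i=2: min(250*3^2, 4880) = 2250
  i=3: min(250*3^3, 4880) = 4880
  i=4: min(250*3^4, 4880) = 4880
  i=5: min(250*3^5, 4880) = 4880
  i=6: min(250*3^6, 4880) = 4880
  i=7: min(250*3^7, 4880) = 4880
  i=8: min(250*3^8, 4880) = 4880
  i=9: min(250*3^9, 4880) = 4880
  i=10: min(250*3^10, 4880) = 4880
  i=11: min(250*3^11, 4880) = 4880

Answer: 250 750 2250 4880 4880 4880 4880 4880 4880 4880 4880 4880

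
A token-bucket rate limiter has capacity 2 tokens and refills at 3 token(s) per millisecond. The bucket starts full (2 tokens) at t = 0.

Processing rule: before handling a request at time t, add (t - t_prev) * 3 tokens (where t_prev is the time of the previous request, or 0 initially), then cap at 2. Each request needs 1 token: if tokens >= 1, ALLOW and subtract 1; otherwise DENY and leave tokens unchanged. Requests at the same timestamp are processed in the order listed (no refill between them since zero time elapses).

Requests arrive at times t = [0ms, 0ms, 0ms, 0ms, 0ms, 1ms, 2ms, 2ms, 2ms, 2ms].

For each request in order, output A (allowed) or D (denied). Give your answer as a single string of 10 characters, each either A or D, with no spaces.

Answer: AADDDAAADD

Derivation:
Simulating step by step:
  req#1 t=0ms: ALLOW
  req#2 t=0ms: ALLOW
  req#3 t=0ms: DENY
  req#4 t=0ms: DENY
  req#5 t=0ms: DENY
  req#6 t=1ms: ALLOW
  req#7 t=2ms: ALLOW
  req#8 t=2ms: ALLOW
  req#9 t=2ms: DENY
  req#10 t=2ms: DENY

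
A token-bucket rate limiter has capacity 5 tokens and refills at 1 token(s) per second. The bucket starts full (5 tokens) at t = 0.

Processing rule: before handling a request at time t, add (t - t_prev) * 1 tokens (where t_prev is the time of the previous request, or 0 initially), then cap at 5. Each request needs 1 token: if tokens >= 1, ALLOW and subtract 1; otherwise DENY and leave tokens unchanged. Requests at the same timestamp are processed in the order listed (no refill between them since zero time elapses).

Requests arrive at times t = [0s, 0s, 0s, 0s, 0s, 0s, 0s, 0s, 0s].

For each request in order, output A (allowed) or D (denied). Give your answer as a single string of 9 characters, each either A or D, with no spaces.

Answer: AAAAADDDD

Derivation:
Simulating step by step:
  req#1 t=0s: ALLOW
  req#2 t=0s: ALLOW
  req#3 t=0s: ALLOW
  req#4 t=0s: ALLOW
  req#5 t=0s: ALLOW
  req#6 t=0s: DENY
  req#7 t=0s: DENY
  req#8 t=0s: DENY
  req#9 t=0s: DENY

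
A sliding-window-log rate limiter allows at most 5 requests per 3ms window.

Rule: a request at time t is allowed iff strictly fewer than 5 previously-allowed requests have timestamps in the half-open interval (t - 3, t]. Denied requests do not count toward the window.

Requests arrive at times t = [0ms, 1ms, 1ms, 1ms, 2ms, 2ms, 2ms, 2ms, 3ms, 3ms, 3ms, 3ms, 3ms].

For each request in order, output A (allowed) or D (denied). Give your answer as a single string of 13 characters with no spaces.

Tracking allowed requests in the window:
  req#1 t=0ms: ALLOW
  req#2 t=1ms: ALLOW
  req#3 t=1ms: ALLOW
  req#4 t=1ms: ALLOW
  req#5 t=2ms: ALLOW
  req#6 t=2ms: DENY
  req#7 t=2ms: DENY
  req#8 t=2ms: DENY
  req#9 t=3ms: ALLOW
  req#10 t=3ms: DENY
  req#11 t=3ms: DENY
  req#12 t=3ms: DENY
  req#13 t=3ms: DENY

Answer: AAAAADDDADDDD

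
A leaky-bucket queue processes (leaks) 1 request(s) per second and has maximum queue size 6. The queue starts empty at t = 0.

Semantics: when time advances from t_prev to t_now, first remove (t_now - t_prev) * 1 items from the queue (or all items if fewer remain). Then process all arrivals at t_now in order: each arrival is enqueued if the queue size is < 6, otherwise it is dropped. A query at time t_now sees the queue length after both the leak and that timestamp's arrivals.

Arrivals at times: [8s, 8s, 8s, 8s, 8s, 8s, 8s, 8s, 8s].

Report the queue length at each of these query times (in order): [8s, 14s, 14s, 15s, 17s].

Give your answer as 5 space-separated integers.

Queue lengths at query times:
  query t=8s: backlog = 6
  query t=14s: backlog = 0
  query t=14s: backlog = 0
  query t=15s: backlog = 0
  query t=17s: backlog = 0

Answer: 6 0 0 0 0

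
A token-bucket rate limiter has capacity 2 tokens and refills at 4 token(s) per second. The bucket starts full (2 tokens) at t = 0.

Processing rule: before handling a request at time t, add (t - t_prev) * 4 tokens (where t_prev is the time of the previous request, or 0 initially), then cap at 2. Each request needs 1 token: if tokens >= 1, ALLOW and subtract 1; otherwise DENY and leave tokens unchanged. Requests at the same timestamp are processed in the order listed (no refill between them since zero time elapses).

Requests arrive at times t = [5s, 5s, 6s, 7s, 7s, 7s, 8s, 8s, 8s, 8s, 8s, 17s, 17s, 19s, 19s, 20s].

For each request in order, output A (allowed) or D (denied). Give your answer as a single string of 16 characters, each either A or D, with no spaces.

Simulating step by step:
  req#1 t=5s: ALLOW
  req#2 t=5s: ALLOW
  req#3 t=6s: ALLOW
  req#4 t=7s: ALLOW
  req#5 t=7s: ALLOW
  req#6 t=7s: DENY
  req#7 t=8s: ALLOW
  req#8 t=8s: ALLOW
  req#9 t=8s: DENY
  req#10 t=8s: DENY
  req#11 t=8s: DENY
  req#12 t=17s: ALLOW
  req#13 t=17s: ALLOW
  req#14 t=19s: ALLOW
  req#15 t=19s: ALLOW
  req#16 t=20s: ALLOW

Answer: AAAAADAADDDAAAAA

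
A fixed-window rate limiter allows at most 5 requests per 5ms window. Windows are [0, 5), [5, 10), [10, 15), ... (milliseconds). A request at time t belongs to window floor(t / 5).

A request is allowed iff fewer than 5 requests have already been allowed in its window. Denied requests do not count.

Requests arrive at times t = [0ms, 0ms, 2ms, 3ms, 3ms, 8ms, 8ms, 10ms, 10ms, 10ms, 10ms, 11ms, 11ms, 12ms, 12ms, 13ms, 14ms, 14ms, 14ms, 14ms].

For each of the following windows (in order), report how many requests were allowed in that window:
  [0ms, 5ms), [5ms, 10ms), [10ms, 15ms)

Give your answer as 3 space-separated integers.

Answer: 5 2 5

Derivation:
Processing requests:
  req#1 t=0ms (window 0): ALLOW
  req#2 t=0ms (window 0): ALLOW
  req#3 t=2ms (window 0): ALLOW
  req#4 t=3ms (window 0): ALLOW
  req#5 t=3ms (window 0): ALLOW
  req#6 t=8ms (window 1): ALLOW
  req#7 t=8ms (window 1): ALLOW
  req#8 t=10ms (window 2): ALLOW
  req#9 t=10ms (window 2): ALLOW
  req#10 t=10ms (window 2): ALLOW
  req#11 t=10ms (window 2): ALLOW
  req#12 t=11ms (window 2): ALLOW
  req#13 t=11ms (window 2): DENY
  req#14 t=12ms (window 2): DENY
  req#15 t=12ms (window 2): DENY
  req#16 t=13ms (window 2): DENY
  req#17 t=14ms (window 2): DENY
  req#18 t=14ms (window 2): DENY
  req#19 t=14ms (window 2): DENY
  req#20 t=14ms (window 2): DENY

Allowed counts by window: 5 2 5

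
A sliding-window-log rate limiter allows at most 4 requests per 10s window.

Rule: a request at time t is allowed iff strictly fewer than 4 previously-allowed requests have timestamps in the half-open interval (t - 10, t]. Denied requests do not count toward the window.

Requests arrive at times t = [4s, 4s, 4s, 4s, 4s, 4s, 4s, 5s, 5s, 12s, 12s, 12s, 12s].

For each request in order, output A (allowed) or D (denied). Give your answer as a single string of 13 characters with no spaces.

Answer: AAAADDDDDDDDD

Derivation:
Tracking allowed requests in the window:
  req#1 t=4s: ALLOW
  req#2 t=4s: ALLOW
  req#3 t=4s: ALLOW
  req#4 t=4s: ALLOW
  req#5 t=4s: DENY
  req#6 t=4s: DENY
  req#7 t=4s: DENY
  req#8 t=5s: DENY
  req#9 t=5s: DENY
  req#10 t=12s: DENY
  req#11 t=12s: DENY
  req#12 t=12s: DENY
  req#13 t=12s: DENY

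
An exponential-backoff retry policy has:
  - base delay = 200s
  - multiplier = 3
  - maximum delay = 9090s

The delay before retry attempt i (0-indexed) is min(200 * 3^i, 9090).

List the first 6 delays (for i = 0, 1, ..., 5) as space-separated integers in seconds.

Computing each delay:
  i=0: min(200*3^0, 9090) = 200
  i=1: min(200*3^1, 9090) = 600
  i=2: min(200*3^2, 9090) = 1800
  i=3: min(200*3^3, 9090) = 5400
  i=4: min(200*3^4, 9090) = 9090
  i=5: min(200*3^5, 9090) = 9090

Answer: 200 600 1800 5400 9090 9090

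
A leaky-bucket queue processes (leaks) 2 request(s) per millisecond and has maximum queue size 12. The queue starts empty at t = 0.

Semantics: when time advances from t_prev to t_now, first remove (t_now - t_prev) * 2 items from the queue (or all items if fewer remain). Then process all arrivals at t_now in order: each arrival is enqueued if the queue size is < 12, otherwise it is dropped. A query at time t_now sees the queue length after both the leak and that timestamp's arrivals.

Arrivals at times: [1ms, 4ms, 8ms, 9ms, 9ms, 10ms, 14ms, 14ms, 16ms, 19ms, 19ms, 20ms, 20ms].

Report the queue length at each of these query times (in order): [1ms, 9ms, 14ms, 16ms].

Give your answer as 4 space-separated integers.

Queue lengths at query times:
  query t=1ms: backlog = 1
  query t=9ms: backlog = 2
  query t=14ms: backlog = 2
  query t=16ms: backlog = 1

Answer: 1 2 2 1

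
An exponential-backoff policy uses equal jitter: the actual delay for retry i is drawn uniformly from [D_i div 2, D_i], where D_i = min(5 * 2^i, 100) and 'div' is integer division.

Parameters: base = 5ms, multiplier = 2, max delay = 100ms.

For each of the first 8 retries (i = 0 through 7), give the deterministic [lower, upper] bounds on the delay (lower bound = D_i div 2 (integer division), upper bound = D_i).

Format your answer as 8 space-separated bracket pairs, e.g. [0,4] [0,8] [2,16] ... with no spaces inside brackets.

Answer: [2,5] [5,10] [10,20] [20,40] [40,80] [50,100] [50,100] [50,100]

Derivation:
Computing bounds per retry:
  i=0: D_i=min(5*2^0,100)=5, bounds=[2,5]
  i=1: D_i=min(5*2^1,100)=10, bounds=[5,10]
  i=2: D_i=min(5*2^2,100)=20, bounds=[10,20]
  i=3: D_i=min(5*2^3,100)=40, bounds=[20,40]
  i=4: D_i=min(5*2^4,100)=80, bounds=[40,80]
  i=5: D_i=min(5*2^5,100)=100, bounds=[50,100]
  i=6: D_i=min(5*2^6,100)=100, bounds=[50,100]
  i=7: D_i=min(5*2^7,100)=100, bounds=[50,100]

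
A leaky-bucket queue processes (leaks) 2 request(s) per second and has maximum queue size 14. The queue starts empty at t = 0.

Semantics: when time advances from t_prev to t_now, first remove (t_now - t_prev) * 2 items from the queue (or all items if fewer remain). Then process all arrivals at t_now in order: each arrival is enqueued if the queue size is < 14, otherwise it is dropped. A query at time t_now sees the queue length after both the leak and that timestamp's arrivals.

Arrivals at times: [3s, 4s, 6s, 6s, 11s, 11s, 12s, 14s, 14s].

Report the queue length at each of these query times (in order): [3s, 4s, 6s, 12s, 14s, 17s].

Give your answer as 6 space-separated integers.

Queue lengths at query times:
  query t=3s: backlog = 1
  query t=4s: backlog = 1
  query t=6s: backlog = 2
  query t=12s: backlog = 1
  query t=14s: backlog = 2
  query t=17s: backlog = 0

Answer: 1 1 2 1 2 0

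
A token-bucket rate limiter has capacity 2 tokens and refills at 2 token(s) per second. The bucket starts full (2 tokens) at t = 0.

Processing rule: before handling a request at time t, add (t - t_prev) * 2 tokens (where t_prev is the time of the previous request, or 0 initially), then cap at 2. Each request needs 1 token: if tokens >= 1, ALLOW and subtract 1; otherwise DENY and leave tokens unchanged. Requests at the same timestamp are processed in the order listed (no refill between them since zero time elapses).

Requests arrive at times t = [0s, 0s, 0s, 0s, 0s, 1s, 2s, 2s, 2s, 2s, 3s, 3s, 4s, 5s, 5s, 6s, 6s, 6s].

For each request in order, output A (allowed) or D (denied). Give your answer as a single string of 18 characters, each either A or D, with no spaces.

Answer: AADDDAAADDAAAAAAAD

Derivation:
Simulating step by step:
  req#1 t=0s: ALLOW
  req#2 t=0s: ALLOW
  req#3 t=0s: DENY
  req#4 t=0s: DENY
  req#5 t=0s: DENY
  req#6 t=1s: ALLOW
  req#7 t=2s: ALLOW
  req#8 t=2s: ALLOW
  req#9 t=2s: DENY
  req#10 t=2s: DENY
  req#11 t=3s: ALLOW
  req#12 t=3s: ALLOW
  req#13 t=4s: ALLOW
  req#14 t=5s: ALLOW
  req#15 t=5s: ALLOW
  req#16 t=6s: ALLOW
  req#17 t=6s: ALLOW
  req#18 t=6s: DENY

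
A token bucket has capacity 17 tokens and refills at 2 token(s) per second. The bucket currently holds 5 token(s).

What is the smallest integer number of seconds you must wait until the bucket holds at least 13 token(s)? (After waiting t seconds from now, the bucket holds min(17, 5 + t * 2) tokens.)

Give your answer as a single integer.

Need 5 + t * 2 >= 13, so t >= 8/2.
Smallest integer t = ceil(8/2) = 4.

Answer: 4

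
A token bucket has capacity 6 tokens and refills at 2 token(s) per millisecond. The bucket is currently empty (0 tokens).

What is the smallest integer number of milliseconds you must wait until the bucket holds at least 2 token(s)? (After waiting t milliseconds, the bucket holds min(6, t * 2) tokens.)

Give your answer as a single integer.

Need t * 2 >= 2, so t >= 2/2.
Smallest integer t = ceil(2/2) = 1.

Answer: 1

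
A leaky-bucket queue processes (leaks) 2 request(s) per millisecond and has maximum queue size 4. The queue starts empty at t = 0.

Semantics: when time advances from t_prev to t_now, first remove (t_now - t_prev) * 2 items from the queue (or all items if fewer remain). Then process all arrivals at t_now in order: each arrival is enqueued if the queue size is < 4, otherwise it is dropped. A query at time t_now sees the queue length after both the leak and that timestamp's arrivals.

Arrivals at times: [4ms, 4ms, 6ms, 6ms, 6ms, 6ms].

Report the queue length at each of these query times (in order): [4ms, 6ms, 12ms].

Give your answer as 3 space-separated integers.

Queue lengths at query times:
  query t=4ms: backlog = 2
  query t=6ms: backlog = 4
  query t=12ms: backlog = 0

Answer: 2 4 0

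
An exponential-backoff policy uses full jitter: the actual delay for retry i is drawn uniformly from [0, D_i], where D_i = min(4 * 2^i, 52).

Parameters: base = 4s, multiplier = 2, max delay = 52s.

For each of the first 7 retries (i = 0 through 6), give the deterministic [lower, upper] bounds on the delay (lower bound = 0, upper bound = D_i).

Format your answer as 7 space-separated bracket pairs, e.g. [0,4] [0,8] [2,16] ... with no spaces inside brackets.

Computing bounds per retry:
  i=0: D_i=min(4*2^0,52)=4, bounds=[0,4]
  i=1: D_i=min(4*2^1,52)=8, bounds=[0,8]
  i=2: D_i=min(4*2^2,52)=16, bounds=[0,16]
  i=3: D_i=min(4*2^3,52)=32, bounds=[0,32]
  i=4: D_i=min(4*2^4,52)=52, bounds=[0,52]
  i=5: D_i=min(4*2^5,52)=52, bounds=[0,52]
  i=6: D_i=min(4*2^6,52)=52, bounds=[0,52]

Answer: [0,4] [0,8] [0,16] [0,32] [0,52] [0,52] [0,52]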